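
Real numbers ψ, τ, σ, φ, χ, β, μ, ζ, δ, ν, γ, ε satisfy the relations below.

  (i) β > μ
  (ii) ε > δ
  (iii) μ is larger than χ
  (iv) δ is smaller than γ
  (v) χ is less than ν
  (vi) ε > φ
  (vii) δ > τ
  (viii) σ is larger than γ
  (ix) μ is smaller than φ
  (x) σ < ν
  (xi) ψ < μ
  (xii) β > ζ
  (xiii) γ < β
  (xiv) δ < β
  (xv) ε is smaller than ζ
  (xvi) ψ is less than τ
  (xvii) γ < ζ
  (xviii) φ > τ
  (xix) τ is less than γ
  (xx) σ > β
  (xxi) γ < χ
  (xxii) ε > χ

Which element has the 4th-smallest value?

Piecing the relations together gives one ordering: ψ < τ < δ < γ < χ < μ < φ < ε < ζ < β < σ < ν.
The 4th smallest is γ.

γ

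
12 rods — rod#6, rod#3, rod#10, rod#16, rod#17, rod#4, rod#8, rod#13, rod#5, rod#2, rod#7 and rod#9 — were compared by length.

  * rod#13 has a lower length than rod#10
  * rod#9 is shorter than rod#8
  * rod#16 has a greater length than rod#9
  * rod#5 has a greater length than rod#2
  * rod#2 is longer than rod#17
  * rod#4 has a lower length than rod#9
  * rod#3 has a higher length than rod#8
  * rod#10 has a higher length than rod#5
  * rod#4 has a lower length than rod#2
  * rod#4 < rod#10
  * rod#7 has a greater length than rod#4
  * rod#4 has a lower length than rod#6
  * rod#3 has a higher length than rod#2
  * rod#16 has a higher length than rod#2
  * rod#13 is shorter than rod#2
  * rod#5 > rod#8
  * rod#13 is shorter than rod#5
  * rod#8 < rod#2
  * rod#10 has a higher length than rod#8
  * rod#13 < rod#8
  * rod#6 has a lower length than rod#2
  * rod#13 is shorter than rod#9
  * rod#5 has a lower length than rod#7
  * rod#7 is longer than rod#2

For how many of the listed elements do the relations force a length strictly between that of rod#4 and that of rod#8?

1

The relations place rod#4 below rod#8. An element lies strictly between them when it is forced above rod#4 and also forced below rod#8.
Above rod#4: {rod#6, rod#9, rod#2, rod#16, rod#3, rod#5, rod#10, rod#7}. Below rod#8: {rod#13, rod#9}.
Intersection: {rod#9} — 1.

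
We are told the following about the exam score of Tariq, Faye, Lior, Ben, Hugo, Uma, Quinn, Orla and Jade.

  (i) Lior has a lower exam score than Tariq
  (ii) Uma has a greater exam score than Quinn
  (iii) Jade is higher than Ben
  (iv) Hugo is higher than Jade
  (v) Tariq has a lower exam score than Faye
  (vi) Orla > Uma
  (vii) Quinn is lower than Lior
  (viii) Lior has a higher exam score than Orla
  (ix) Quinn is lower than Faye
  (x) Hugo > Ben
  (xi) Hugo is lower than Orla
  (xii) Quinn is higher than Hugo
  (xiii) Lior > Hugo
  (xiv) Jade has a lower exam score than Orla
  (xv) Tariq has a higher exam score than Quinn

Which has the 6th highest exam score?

Quinn

The consecutive relations fix a unique order: Ben < Jade < Hugo < Quinn < Uma < Orla < Lior < Tariq < Faye.
The 6th largest is Quinn.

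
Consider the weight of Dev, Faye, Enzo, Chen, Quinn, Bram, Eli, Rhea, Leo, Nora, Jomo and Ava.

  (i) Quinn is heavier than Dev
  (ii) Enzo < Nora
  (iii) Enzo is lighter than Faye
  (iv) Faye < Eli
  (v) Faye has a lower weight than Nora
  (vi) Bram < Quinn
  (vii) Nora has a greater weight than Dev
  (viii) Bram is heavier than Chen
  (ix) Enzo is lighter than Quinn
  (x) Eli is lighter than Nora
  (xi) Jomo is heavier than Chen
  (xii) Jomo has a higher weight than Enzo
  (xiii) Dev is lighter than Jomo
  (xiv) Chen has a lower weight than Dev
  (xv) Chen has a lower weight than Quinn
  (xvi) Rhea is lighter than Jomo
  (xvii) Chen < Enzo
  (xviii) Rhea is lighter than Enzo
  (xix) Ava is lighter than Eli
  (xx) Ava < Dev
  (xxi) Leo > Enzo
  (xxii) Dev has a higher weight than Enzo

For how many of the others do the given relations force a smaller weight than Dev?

4

The elements the relations force below Dev are Chen, Rhea, Enzo, Ava — no chain reaches any other.
That is 4.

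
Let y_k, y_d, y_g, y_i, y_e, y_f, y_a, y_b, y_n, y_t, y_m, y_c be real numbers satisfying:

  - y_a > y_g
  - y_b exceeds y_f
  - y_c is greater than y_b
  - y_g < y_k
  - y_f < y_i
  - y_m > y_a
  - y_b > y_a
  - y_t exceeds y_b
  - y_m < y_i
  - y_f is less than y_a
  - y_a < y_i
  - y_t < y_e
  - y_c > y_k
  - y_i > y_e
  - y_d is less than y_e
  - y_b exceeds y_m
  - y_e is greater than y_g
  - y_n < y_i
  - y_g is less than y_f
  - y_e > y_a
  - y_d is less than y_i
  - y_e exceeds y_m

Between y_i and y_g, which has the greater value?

y_g < y_f and y_f < y_a give y_g < y_a.
Then y_a < y_m extends the chain to y_m.
With y_m < y_b: y_g < y_f < y_a < y_m < y_b.
With y_b < y_t: y_g < y_f < y_a < y_m < y_b < y_t.
Then y_t < y_e extends the chain to y_e.
Then y_e < y_i extends the chain to y_i.
So y_g < y_i; y_i is the larger of the two.

y_i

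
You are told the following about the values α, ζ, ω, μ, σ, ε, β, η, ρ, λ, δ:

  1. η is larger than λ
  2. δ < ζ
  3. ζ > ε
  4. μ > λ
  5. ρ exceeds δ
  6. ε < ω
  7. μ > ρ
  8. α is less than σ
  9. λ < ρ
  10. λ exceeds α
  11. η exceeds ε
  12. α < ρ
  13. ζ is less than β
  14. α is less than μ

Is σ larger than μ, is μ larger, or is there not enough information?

Following every chain through σ: below σ we get α.
μ is not reached, and no chain runs the other way from μ to σ.
So the given relations leave the order of σ and μ undetermined.

undetermined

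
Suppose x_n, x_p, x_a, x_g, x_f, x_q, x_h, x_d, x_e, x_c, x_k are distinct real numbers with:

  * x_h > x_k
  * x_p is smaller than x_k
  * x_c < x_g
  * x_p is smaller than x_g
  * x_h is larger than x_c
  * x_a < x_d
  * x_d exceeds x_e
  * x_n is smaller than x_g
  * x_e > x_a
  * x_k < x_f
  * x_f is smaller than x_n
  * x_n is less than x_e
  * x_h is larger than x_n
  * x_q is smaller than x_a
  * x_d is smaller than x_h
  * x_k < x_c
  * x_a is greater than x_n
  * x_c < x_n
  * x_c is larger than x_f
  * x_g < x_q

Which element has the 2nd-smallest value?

x_k

Chaining the given pairs: x_p < x_k < x_f < x_c < x_n < x_g < x_q < x_a < x_e < x_d < x_h.
The 2nd smallest is x_k.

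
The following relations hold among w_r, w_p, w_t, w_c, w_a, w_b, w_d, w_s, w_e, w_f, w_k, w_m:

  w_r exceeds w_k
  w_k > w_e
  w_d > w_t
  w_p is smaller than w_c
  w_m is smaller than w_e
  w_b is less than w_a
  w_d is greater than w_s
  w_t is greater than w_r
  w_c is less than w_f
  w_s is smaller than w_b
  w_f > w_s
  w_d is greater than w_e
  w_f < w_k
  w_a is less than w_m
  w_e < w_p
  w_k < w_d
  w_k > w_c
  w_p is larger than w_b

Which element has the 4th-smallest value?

w_m

Piecing the relations together gives one ordering: w_s < w_b < w_a < w_m < w_e < w_p < w_c < w_f < w_k < w_r < w_t < w_d.
The 4th smallest is w_m.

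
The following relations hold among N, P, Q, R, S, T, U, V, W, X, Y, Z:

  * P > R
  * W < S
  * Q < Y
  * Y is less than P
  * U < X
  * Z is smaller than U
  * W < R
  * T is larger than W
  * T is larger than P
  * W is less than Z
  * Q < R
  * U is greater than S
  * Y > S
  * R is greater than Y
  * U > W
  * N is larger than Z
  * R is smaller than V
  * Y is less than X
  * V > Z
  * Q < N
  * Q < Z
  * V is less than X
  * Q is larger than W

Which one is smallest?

W

Chaining upward from W: directly above it, Q, S, Z, R, T, U; then Y, N, P, V, X.
That covers every other element, and nothing is given below W, so W is the smallest.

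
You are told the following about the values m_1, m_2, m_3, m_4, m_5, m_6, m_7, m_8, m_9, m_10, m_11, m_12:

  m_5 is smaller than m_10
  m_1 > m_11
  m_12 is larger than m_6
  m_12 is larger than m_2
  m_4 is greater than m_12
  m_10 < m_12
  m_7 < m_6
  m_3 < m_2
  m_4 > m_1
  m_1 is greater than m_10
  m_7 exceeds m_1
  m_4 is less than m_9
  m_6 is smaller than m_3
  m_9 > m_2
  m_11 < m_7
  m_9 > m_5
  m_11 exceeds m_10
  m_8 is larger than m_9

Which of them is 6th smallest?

Chaining the given pairs: m_5 < m_10 < m_11 < m_1 < m_7 < m_6 < m_3 < m_2 < m_12 < m_4 < m_9 < m_8.
The 6th smallest is m_6.

m_6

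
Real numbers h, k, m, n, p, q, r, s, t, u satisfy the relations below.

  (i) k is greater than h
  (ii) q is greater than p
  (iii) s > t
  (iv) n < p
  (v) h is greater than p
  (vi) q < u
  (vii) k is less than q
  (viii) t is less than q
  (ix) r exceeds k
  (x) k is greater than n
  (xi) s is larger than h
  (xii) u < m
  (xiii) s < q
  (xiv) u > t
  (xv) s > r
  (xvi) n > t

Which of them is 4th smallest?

Chaining the given pairs: t < n < p < h < k < r < s < q < u < m.
The 4th smallest is h.

h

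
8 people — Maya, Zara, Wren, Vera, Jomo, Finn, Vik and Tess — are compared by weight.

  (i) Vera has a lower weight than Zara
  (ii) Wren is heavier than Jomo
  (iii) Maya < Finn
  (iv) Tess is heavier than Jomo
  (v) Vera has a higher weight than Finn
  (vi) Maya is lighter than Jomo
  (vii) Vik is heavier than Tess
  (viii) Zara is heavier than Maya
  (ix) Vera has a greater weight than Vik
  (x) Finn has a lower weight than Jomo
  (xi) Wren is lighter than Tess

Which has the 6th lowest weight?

Vik

Chaining the given pairs: Maya < Finn < Jomo < Wren < Tess < Vik < Vera < Zara.
The 6th smallest is Vik.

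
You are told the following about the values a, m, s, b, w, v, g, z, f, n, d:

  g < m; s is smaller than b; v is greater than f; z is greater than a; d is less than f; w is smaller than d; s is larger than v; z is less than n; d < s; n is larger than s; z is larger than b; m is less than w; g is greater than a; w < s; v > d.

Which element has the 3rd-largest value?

The consecutive relations fix a unique order: a < g < m < w < d < f < v < s < b < z < n.
The 3rd largest is b.

b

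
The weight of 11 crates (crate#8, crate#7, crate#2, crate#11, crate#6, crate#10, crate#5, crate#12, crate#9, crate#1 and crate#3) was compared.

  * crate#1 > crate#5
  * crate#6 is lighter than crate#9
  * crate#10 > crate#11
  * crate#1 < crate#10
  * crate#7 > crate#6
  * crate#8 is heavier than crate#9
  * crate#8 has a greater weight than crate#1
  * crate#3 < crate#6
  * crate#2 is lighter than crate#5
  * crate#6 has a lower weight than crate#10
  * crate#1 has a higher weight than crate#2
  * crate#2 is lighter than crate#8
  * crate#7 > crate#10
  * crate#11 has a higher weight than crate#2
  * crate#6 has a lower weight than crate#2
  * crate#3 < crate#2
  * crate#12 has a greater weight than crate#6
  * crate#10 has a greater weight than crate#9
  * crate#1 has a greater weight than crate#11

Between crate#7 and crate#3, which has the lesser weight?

crate#3

Link the given pairs in sequence: crate#3 < crate#6; crate#6 < crate#2; crate#2 < crate#11; crate#11 < crate#1; crate#1 < crate#10; crate#10 < crate#7.
Together: crate#3 < crate#6 < crate#2 < crate#11 < crate#1 < crate#10 < crate#7.
So crate#3 < crate#7; crate#3 is the lighter of the two.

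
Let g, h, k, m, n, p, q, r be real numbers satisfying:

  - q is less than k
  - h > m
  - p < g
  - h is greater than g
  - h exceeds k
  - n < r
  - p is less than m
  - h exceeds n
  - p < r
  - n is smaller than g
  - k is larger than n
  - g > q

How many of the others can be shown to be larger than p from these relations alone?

4

From p the given relations immediately reach m, g, r.
From those, h — 4 in total.
No other element is forced above p by the given relations, so the count is 4.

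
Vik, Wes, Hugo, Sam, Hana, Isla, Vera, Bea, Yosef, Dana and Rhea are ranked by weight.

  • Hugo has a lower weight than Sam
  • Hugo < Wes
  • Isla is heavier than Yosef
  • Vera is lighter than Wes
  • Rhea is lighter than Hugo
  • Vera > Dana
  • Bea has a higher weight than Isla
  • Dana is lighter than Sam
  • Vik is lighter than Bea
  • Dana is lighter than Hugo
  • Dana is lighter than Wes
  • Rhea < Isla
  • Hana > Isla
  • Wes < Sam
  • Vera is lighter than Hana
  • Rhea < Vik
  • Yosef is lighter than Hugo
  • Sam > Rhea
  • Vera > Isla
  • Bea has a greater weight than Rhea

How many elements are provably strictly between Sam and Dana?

3

The relations place Dana below Sam. An element lies strictly between them when it is forced above Dana and also forced below Sam.
Above Dana: {Hugo, Vera, Wes, Hana}. Below Sam: {Rhea, Yosef, Isla, Hugo, Vera, Wes}.
Intersection: {Hugo, Vera, Wes} — 3.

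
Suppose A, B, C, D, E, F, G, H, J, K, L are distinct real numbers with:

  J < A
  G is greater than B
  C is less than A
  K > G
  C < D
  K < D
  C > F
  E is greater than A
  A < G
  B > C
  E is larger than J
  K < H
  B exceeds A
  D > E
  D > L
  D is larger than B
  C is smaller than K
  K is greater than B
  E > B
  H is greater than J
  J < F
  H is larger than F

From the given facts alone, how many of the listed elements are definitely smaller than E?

From E the given relations immediately reach J, A, B.
From those, C — 4 in total.
From those, F — 5 in total.
Nothing else is reachable below E; 5 in all.

5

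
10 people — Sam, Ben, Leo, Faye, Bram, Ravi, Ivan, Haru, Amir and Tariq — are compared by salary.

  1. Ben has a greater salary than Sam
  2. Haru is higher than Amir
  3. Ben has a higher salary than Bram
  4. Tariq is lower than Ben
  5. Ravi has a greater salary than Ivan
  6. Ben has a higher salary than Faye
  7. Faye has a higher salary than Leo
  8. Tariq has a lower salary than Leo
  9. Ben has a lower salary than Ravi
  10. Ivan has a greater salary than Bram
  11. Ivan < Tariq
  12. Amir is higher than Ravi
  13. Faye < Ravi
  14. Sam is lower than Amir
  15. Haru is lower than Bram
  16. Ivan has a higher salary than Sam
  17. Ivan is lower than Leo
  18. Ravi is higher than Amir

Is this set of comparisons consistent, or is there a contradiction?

Chaining the given relations yields Amir < Haru < Bram < Ivan < Tariq < Leo < Faye < Ben < Ravi, so Amir < Ravi. But one relation states Ravi < Amir. These cannot both hold.

inconsistent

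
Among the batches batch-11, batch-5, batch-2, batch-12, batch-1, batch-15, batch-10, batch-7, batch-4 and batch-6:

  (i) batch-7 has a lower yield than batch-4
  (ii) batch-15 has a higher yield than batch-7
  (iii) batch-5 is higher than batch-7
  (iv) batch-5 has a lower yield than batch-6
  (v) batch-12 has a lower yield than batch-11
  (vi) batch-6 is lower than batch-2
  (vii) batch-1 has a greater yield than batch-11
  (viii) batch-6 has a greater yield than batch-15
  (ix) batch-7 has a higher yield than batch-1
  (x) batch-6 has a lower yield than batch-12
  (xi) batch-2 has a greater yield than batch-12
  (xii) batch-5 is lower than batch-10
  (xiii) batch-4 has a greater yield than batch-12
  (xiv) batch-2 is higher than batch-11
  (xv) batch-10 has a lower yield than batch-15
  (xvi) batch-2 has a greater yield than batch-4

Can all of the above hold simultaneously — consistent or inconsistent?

Chaining the given relations yields batch-11 < batch-1 < batch-7 < batch-5 < batch-10 < batch-15 < batch-6 < batch-12, so batch-11 < batch-12. But one relation states batch-12 < batch-11. These cannot both hold.

inconsistent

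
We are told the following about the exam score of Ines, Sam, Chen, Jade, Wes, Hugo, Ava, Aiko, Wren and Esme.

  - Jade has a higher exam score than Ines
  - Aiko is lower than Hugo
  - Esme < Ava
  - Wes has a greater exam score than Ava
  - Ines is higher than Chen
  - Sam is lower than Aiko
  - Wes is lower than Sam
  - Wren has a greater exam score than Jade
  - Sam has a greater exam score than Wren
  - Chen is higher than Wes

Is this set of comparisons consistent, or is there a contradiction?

Every relation is compatible with Esme < Ava < Wes < Chen < Ines < Jade < Wren < Sam < Aiko < Hugo; the set is consistent.

consistent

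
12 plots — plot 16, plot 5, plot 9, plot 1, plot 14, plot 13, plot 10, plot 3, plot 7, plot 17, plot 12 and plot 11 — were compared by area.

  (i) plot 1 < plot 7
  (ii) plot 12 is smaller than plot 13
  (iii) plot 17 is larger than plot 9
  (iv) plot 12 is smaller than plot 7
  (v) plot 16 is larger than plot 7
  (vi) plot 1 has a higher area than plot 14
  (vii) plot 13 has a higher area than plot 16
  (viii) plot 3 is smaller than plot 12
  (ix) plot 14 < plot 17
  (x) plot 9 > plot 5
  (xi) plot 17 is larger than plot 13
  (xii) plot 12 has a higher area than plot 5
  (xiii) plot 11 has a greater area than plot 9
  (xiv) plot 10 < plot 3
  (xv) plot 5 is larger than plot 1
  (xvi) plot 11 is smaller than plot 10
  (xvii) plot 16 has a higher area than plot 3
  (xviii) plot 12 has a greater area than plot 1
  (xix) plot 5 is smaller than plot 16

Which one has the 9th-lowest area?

plot 7

Piecing the relations together gives one ordering: plot 14 < plot 1 < plot 5 < plot 9 < plot 11 < plot 10 < plot 3 < plot 12 < plot 7 < plot 16 < plot 13 < plot 17.
Counting 9 from the smallest end gives plot 7.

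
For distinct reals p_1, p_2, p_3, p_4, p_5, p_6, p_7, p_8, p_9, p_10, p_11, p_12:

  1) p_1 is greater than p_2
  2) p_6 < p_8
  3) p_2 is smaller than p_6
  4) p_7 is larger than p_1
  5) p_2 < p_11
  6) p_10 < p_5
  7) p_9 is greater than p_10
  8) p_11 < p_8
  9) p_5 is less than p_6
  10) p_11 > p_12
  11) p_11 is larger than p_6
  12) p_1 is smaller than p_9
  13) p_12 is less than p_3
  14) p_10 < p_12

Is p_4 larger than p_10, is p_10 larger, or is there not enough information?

Following every chain through p_10: above p_10 we get p_9, p_12, p_5, p_3, p_6, p_11, p_8.
p_4 is not reached, and no chain runs the other way from p_4 to p_10.
So the given relations leave the order of p_10 and p_4 undetermined.

undetermined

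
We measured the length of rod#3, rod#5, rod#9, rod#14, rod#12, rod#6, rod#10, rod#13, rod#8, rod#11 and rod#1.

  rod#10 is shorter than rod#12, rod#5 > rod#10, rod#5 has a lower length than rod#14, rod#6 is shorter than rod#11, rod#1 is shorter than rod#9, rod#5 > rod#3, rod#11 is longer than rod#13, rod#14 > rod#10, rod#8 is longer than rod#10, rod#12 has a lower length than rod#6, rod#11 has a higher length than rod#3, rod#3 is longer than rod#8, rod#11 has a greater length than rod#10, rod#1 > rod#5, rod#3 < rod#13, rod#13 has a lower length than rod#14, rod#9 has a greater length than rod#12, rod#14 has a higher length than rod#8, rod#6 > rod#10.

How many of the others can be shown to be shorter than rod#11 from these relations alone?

6

From rod#11 the given relations immediately reach rod#10, rod#6, rod#3, rod#13.
From those, rod#12, rod#8 — 6 in total.
No other element is forced below rod#11 by the given relations, so the count is 6.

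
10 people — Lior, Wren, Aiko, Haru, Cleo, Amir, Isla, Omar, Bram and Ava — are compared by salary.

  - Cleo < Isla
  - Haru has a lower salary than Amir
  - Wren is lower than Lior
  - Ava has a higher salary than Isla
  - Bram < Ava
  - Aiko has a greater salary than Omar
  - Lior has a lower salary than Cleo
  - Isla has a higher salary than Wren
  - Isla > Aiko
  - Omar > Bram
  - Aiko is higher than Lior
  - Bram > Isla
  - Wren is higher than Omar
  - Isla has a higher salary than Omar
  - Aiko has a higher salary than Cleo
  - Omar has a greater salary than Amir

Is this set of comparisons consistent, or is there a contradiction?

Chaining the given relations yields Omar < Wren < Lior < Cleo < Aiko < Isla < Bram, so Omar < Bram. But one relation states Bram < Omar. These cannot both hold.

inconsistent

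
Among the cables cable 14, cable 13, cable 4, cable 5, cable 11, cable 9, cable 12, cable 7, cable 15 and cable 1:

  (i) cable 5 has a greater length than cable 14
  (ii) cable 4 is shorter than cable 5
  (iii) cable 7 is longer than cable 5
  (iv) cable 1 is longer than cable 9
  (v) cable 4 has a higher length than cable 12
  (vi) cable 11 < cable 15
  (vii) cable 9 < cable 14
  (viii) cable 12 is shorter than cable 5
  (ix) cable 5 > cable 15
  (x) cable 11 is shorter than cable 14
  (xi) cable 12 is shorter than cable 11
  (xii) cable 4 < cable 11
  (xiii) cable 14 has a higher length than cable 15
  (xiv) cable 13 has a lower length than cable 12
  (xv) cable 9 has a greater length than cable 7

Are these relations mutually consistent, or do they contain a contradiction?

inconsistent

Chaining the given relations yields cable 14 < cable 5 < cable 7 < cable 9, so cable 14 < cable 9. But one relation states cable 9 < cable 14. These cannot both hold.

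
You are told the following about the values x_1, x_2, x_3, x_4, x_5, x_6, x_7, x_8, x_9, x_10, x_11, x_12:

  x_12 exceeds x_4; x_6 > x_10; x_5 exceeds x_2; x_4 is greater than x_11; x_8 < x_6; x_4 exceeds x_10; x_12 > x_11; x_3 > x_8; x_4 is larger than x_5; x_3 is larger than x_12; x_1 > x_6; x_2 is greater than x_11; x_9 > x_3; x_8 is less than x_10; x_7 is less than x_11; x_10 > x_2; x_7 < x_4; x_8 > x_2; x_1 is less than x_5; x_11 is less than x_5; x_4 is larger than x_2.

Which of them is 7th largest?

The consecutive relations fix a unique order: x_7 < x_11 < x_2 < x_8 < x_10 < x_6 < x_1 < x_5 < x_4 < x_12 < x_3 < x_9.
Counting 7 from the largest end gives x_6.

x_6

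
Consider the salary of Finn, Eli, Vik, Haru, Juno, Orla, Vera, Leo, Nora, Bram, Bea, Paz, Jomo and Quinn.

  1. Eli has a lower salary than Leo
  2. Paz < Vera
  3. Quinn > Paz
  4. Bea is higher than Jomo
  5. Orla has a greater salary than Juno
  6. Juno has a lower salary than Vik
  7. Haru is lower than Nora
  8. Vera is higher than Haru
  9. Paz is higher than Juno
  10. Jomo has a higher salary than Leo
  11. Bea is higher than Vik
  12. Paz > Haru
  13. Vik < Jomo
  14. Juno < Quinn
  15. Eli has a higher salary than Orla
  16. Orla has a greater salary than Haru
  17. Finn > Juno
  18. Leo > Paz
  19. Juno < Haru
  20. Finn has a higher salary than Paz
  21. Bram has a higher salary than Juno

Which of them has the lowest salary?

Juno

Chaining upward from Juno: directly above it, Vik, Haru, Paz, Finn, Orla, Bram, Quinn; then Eli, Leo, Vera, Jomo, Bea, Nora.
That covers every other element, and nothing is given below Juno, so Juno is the lowest salary.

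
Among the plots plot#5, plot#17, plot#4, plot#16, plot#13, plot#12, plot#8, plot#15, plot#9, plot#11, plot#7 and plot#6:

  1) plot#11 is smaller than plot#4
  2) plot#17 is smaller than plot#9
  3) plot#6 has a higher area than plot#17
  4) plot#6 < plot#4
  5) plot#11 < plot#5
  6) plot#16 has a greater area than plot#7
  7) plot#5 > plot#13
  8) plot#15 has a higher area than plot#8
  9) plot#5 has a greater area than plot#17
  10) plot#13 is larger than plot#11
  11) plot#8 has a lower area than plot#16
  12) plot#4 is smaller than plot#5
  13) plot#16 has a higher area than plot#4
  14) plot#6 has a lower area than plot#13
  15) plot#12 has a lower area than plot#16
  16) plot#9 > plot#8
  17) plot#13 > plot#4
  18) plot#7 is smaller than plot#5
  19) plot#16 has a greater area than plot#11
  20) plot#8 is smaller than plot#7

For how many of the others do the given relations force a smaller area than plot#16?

7

Directly below plot#16: plot#8, plot#11, plot#12, plot#4, plot#7.
One step further: plot#6 (6 so far).
One step further: plot#17 (7 so far).
No other element is forced below plot#16 by the given relations, so the count is 7.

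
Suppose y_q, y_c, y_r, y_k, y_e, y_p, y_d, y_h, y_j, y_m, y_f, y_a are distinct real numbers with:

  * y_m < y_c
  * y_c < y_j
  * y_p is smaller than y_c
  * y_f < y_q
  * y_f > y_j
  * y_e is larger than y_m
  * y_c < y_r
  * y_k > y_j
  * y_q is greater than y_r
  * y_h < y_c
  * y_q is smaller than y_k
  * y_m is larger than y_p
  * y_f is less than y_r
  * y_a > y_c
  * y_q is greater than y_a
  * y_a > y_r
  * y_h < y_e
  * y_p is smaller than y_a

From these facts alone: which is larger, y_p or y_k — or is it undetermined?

y_p < y_m and y_m < y_c give y_p < y_c.
With y_c < y_j: y_p < y_m < y_c < y_j.
Then y_j < y_f extends the chain to y_f.
With y_f < y_r: y_p < y_m < y_c < y_j < y_f < y_r.
With y_r < y_a: y_p < y_m < y_c < y_j < y_f < y_r < y_a.
With y_a < y_q: y_p < y_m < y_c < y_j < y_f < y_r < y_a < y_q.
With y_q < y_k: y_p < y_m < y_c < y_j < y_f < y_r < y_a < y_q < y_k.
So y_k is larger.

y_k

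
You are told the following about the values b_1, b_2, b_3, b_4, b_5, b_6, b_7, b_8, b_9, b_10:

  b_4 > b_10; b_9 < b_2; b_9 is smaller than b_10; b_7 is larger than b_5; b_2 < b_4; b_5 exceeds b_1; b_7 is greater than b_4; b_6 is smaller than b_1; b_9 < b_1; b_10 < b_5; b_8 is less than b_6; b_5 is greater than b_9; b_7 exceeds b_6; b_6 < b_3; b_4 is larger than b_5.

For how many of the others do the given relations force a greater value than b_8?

6

The elements the relations force above b_8 are b_6, b_1, b_5, b_4, b_7, b_3 — no chain reaches any other.
That is 6.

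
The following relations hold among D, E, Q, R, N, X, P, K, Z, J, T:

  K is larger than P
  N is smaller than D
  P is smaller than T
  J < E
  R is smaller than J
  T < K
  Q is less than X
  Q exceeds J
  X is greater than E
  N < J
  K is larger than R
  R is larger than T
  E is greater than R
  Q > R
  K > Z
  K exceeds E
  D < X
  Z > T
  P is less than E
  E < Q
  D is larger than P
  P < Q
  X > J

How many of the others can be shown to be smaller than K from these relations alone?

7

The elements the relations force below K are P, T, N, Z, R, J, E — no chain reaches any other.
That is 7.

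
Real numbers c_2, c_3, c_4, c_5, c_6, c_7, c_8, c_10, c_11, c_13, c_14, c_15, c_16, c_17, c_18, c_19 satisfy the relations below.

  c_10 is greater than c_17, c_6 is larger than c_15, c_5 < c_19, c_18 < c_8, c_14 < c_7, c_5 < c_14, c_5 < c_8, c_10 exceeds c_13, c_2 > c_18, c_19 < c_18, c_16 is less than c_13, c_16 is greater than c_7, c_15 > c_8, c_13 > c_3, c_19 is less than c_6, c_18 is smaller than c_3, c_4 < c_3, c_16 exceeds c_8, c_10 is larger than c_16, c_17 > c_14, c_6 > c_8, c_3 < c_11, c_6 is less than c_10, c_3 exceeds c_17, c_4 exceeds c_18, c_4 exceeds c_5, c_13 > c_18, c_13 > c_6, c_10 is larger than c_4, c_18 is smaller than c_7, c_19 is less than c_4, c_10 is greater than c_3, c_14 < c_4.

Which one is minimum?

Chaining upward from c_5: directly above it, c_14, c_19, c_8, c_4; then c_18, c_7, c_15, c_17, c_6, c_3, c_16, c_10; then c_2, c_13, c_11.
That covers every other element, and nothing is given below c_5, so c_5 is the minimum.

c_5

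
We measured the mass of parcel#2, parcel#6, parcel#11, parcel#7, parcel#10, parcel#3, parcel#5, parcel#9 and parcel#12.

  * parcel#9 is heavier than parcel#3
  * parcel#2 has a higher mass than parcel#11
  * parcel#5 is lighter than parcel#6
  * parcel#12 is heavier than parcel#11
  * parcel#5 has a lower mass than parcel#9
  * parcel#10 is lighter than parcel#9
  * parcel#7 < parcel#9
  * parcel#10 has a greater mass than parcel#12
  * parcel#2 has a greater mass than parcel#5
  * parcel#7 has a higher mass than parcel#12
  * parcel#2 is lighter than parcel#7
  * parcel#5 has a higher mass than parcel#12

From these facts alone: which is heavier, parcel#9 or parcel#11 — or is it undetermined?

parcel#9

Link the given pairs in sequence: parcel#11 < parcel#12; parcel#12 < parcel#5; parcel#5 < parcel#2; parcel#2 < parcel#7; parcel#7 < parcel#9.
Together: parcel#11 < parcel#12 < parcel#5 < parcel#2 < parcel#7 < parcel#9.
So parcel#9 is heavier.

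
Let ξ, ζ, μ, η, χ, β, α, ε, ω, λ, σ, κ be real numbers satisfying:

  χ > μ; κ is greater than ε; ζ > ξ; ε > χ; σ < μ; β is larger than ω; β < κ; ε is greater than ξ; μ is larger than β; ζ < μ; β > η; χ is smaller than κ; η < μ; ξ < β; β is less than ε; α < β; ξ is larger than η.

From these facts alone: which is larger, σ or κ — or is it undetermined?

The relevant relations are σ < μ; μ < χ; χ < ε; ε < κ.
Together: σ < μ < χ < ε < κ.
So κ is larger.

κ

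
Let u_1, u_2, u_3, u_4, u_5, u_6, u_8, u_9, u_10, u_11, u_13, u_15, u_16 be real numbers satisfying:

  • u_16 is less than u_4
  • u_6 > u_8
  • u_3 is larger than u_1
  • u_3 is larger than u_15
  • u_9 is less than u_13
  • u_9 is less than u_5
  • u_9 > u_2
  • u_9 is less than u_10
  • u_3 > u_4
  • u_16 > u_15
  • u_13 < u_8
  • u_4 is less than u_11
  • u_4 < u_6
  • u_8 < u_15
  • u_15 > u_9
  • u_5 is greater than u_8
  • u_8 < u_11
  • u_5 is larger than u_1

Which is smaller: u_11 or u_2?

u_2

The relevant relations are u_2 < u_9; u_9 < u_13; u_13 < u_8; u_8 < u_15; u_15 < u_16; u_16 < u_4; u_4 < u_11.
Chaining these gives u_2 < u_9 < u_13 < u_8 < u_15 < u_16 < u_4 < u_11.
So u_2 < u_11; u_2 is the smaller of the two.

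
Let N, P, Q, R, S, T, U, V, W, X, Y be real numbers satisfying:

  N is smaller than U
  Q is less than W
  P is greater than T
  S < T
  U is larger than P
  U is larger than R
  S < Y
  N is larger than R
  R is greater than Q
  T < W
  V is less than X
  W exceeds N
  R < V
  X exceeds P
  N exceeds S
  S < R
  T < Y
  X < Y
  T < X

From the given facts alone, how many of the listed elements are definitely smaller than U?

The elements the relations force below U are Q, S, T, R, P, N — no chain reaches any other.
That is 6.

6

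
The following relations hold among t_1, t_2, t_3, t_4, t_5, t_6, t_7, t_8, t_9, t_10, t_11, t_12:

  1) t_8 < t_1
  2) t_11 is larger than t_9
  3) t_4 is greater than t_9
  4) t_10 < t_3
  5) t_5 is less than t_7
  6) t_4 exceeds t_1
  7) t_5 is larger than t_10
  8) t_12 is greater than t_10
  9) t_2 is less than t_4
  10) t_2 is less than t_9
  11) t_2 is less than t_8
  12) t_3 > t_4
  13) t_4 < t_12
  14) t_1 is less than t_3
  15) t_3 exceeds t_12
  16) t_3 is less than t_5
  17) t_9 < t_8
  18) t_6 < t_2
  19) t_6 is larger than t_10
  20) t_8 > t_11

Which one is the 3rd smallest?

The consecutive relations fix a unique order: t_10 < t_6 < t_2 < t_9 < t_11 < t_8 < t_1 < t_4 < t_12 < t_3 < t_5 < t_7.
Counting 3 from the smallest end gives t_2.

t_2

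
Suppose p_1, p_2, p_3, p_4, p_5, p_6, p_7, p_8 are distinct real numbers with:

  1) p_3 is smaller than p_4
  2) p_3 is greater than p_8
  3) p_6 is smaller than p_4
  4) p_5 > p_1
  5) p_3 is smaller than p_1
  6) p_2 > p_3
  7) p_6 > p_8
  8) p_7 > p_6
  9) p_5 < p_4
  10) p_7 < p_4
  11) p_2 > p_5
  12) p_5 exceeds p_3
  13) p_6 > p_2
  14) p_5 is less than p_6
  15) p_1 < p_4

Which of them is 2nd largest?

Piecing the relations together gives one ordering: p_8 < p_3 < p_1 < p_5 < p_2 < p_6 < p_7 < p_4.
Counting 2 from the largest end gives p_7.

p_7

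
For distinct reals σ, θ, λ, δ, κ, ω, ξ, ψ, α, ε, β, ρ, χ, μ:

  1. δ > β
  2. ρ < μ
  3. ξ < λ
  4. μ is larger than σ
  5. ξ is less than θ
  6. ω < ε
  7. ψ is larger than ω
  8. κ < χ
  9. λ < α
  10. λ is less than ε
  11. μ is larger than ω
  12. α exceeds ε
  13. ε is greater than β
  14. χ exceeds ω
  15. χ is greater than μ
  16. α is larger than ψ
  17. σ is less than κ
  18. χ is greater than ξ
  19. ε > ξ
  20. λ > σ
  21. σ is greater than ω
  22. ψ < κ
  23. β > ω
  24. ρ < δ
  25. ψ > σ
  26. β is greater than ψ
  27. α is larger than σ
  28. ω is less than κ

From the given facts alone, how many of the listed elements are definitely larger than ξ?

5

Directly above ξ: λ, ε, χ, θ.
One step further: α (5 so far).
No other element is forced above ξ by the given relations, so the count is 5.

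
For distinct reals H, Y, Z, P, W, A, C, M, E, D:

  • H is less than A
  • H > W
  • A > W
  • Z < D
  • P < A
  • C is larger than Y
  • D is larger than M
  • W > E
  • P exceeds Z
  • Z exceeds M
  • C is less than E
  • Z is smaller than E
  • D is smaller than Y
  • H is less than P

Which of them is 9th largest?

The consecutive relations fix a unique order: M < Z < D < Y < C < E < W < H < P < A.
The 9th largest is Z.

Z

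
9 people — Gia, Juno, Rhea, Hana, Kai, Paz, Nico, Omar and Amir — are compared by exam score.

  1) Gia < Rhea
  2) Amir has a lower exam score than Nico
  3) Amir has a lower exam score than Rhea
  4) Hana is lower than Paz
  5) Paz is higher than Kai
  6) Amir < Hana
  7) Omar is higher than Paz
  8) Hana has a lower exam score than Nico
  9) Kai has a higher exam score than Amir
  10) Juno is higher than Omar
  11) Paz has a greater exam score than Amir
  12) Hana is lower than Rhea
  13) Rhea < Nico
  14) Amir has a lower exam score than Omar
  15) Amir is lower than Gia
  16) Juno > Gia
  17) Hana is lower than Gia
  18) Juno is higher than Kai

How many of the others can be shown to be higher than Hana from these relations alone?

Directly above Hana: Gia, Paz, Rhea, Nico.
One step further: Omar, Juno (6 so far).
Nothing else is reachable above Hana; 6 in all.

6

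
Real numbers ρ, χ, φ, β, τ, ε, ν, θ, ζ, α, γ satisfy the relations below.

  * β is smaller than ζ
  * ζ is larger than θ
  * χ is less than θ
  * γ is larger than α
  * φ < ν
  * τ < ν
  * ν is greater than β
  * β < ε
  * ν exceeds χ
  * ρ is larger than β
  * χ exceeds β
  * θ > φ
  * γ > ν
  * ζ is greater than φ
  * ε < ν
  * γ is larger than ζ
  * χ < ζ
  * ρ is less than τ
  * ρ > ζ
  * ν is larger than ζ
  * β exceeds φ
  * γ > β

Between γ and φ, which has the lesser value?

φ

Link the given pairs in sequence: φ < θ; θ < ζ; ζ < ρ; ρ < τ; τ < ν; ν < γ.
Together: φ < θ < ζ < ρ < τ < ν < γ.
So φ < γ; φ is the smaller of the two.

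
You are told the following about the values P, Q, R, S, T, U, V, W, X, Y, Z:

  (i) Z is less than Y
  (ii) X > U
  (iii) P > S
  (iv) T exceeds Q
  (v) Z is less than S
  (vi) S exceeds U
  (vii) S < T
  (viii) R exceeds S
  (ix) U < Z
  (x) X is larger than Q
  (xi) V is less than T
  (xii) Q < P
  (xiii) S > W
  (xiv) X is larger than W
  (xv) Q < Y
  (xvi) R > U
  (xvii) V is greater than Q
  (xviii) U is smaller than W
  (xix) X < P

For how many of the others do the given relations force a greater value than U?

8

The elements the relations force above U are W, Z, X, S, Y, T, P, R — no chain reaches any other.
That is 8.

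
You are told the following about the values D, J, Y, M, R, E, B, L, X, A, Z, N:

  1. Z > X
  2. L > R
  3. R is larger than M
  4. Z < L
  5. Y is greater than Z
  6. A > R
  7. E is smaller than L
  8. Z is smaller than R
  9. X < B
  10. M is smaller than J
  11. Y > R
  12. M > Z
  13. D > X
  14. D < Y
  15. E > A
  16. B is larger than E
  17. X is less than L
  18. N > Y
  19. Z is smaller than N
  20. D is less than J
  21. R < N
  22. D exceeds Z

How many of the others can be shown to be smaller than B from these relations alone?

6

From B the given relations immediately reach X, E.
From those, A — 3 in total.
From those, R — 4 in total.
From those, Z, M — 6 in total.
Nothing else is reachable below B; 6 in all.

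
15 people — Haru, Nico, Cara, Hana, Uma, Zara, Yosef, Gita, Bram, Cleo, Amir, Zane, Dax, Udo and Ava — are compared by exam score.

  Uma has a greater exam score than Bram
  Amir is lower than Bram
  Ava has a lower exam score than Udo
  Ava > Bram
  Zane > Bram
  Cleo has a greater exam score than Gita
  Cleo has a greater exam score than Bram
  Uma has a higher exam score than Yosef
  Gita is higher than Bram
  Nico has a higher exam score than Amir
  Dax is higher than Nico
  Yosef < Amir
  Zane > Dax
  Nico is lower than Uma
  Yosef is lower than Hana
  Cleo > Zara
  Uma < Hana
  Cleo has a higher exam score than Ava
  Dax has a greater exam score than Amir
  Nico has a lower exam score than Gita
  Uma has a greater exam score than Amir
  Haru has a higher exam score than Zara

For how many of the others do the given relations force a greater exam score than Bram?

Directly above Bram: Uma, Gita, Ava, Zane, Cleo.
One step further: Udo, Hana (7 so far).
No other element is forced above Bram by the given relations, so the count is 7.

7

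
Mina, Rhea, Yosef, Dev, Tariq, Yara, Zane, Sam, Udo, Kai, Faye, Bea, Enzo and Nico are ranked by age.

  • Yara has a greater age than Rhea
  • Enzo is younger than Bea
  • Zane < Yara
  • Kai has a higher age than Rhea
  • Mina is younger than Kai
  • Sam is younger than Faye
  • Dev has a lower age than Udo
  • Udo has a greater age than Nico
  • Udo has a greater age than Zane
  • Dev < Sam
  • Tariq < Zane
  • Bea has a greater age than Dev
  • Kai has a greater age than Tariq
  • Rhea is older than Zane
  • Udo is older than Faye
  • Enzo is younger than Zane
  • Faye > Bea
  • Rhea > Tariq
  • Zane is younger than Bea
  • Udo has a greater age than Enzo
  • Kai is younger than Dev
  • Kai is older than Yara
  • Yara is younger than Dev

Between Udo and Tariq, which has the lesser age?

Tariq < Zane and Zane < Rhea give Tariq < Rhea.
With Rhea < Yara: Tariq < Zane < Rhea < Yara.
Then Yara < Kai extends the chain to Kai.
With Kai < Dev: Tariq < Zane < Rhea < Yara < Kai < Dev.
Then Dev < Bea extends the chain to Bea.
Then Bea < Faye extends the chain to Faye.
With Faye < Udo: Tariq < Zane < Rhea < Yara < Kai < Dev < Bea < Faye < Udo.
So Tariq < Udo; Tariq is the younger of the two.

Tariq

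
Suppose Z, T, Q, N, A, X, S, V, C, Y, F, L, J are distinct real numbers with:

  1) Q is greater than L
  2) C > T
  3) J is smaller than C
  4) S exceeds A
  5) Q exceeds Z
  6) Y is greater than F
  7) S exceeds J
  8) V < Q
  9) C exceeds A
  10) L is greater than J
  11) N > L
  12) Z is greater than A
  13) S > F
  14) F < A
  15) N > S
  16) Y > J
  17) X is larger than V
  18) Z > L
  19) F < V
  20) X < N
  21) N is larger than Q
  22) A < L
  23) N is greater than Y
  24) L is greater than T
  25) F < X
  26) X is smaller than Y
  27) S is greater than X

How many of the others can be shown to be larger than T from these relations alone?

5

Directly above T: L, C.
One step further: Z, Q, N (5 so far).
Nothing else is reachable above T; 5 in all.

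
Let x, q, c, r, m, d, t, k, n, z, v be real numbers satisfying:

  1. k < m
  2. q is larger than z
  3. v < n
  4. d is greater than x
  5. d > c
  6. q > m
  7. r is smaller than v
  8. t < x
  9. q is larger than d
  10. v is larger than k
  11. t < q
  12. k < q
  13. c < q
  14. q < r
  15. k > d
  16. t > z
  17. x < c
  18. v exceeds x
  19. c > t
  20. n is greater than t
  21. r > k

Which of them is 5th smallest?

Chaining the given pairs: z < t < x < c < d < k < m < q < r < v < n.
The 5th smallest is d.

d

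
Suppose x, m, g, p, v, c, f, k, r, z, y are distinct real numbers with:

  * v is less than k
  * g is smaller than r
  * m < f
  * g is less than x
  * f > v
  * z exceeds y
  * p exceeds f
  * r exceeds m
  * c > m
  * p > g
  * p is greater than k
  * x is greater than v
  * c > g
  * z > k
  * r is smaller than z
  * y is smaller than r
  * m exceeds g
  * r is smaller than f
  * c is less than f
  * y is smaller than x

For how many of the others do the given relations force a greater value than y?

From y the given relations immediately reach x, r, z.
From those, f — 4 in total.
From those, p — 5 in total.
No other element is forced above y by the given relations, so the count is 5.

5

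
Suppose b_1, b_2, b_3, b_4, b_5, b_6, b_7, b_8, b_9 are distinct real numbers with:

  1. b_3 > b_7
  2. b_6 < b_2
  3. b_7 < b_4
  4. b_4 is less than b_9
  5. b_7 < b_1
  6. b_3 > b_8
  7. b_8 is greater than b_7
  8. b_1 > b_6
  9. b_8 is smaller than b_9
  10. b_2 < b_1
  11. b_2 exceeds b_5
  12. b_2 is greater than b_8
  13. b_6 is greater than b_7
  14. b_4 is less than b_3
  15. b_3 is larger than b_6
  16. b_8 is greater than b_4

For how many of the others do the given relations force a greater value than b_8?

4

Directly above b_8: b_3, b_2, b_9.
One step further: b_1 (4 so far).
Nothing else is reachable above b_8; 4 in all.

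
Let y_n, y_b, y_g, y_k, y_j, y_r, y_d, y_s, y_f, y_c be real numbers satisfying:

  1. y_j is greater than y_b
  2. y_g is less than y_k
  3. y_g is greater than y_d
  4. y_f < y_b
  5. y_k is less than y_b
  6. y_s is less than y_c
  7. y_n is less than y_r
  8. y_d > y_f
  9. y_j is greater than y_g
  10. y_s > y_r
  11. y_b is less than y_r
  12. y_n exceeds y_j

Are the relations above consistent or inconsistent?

Every relation is compatible with y_f < y_d < y_g < y_k < y_b < y_j < y_n < y_r < y_s < y_c; the set is consistent.

consistent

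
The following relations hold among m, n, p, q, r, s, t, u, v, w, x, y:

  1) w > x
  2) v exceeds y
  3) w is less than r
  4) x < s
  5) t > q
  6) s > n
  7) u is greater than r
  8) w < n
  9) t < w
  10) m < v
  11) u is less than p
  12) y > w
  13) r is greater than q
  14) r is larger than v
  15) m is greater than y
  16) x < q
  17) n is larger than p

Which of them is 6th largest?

v

Chaining the given pairs: x < q < t < w < y < m < v < r < u < p < n < s.
The 6th largest is v.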